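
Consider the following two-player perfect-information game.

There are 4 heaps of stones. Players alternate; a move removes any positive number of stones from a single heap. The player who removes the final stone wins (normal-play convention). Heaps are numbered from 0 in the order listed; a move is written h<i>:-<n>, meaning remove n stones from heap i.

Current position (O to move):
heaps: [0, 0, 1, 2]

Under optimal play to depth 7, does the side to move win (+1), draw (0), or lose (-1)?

[(0,0,1,2)] O move#1: h2:-1:-1/(0,0,0,2), h3:-1:+1/(0,0,1,1)*, h3:-2:-1/(0,0,1,0)
[(0,0,1,1)] X move#2: h2:-1:-1/(0,0,0,1)*, h3:-1:-1/(0,0,1,0)
[(0,0,0,1)] O move#3: h3:-1:+1/(0,0,0,0)*
[(0,0,0,0)] end (terminal -1, X#4); searched (0,0,1,2) to 7

value((0,0,1,2), O) = +1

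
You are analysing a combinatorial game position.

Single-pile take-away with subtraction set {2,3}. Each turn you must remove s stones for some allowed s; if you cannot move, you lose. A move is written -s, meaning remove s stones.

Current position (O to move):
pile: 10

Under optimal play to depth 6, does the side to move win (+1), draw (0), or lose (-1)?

value(10, O) = -1

[10] O move#1: -2:-1/8*, -3:-1/7
[8] X move#2: -2:+1/6*, -3:+1/5
[6] O move#3: -2:-1/4*, -3:-1/3
[4] X move#4: -2:-1/2, -3:+1/1*
[1] end (terminal -1, O#5); searched 10 to 6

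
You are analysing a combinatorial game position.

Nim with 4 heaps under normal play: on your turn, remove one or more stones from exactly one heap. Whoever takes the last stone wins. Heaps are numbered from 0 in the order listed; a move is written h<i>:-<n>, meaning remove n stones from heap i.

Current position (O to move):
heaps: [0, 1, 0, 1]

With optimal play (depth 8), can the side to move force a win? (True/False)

p1 O@[(0,1,0,1)]: h1:-1[(0,0,0,1)]-1* h3:-1[(0,1,0,0)]-1
p2 X@[(0,0,0,1)]: h3:-1[(0,0,0,0)]+1*
p3 O@[(0,0,0,0)] terminal -1; root [(0,1,0,1)] d8

O winning at [(0,1,0,1)]: False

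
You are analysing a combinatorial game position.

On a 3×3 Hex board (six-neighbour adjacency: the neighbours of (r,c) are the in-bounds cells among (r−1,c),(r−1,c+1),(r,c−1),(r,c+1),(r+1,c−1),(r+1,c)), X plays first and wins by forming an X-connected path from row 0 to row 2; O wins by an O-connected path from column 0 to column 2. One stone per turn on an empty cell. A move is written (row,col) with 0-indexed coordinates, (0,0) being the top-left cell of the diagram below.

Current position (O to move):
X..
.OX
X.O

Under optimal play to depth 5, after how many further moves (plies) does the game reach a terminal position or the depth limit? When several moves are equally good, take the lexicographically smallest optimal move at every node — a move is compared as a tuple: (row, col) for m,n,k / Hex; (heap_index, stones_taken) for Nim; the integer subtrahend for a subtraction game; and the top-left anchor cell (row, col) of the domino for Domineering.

p1 O@[X../.OX/X.O]: (0,1)[XO./.OX/X.O]-1 (0,2)[X.O/.OX/X.O]-1 (1,0)[X../OOX/X.O]+1* (2,1)[X../.OX/XOO]-1
p2 X@[X../OOX/X.O]: (0,1)[XX./OOX/X.O]-1* (0,2)[X.X/OOX/X.O]-1 (2,1)[X../OOX/XXO]-1
p3 O@[XX./OOX/X.O]: (0,2)[XXO/OOX/X.O]+1* (2,1)[XX./OOX/XOO]+1
p4 X@[XXO/OOX/X.O] terminal -1; root [X../.OX/X.O] d5

PV length from [X../.OX/X.O]: 3 plies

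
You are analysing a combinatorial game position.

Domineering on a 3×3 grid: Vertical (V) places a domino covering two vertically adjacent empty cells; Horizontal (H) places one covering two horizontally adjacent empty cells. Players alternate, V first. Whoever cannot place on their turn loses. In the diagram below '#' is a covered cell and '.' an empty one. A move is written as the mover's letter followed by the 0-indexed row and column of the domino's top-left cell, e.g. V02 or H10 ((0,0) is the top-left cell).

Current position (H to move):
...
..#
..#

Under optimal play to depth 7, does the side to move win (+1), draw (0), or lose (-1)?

value(.../..#/..#, H) = +1

[.../..#/..#] H move#1: H00:-1/##./..#/..#, H01:-1/.##/..#/..#, H10:+1/.../###/..#*, H20:-1/.../..#/###
[.../###/..#] end (terminal -1, V#2); searched .../..#/..# to 7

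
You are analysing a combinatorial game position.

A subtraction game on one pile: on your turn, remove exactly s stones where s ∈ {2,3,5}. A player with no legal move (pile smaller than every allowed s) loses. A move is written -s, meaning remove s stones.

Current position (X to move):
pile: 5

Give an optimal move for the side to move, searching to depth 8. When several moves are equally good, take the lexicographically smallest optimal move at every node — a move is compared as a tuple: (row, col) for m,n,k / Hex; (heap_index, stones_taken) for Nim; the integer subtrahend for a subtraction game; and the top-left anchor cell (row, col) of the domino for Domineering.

X's best at [5]: -5

[5] X move#1: -2:-1/3, -3:-1/2, -5:+1/0*
[0] end (terminal -1, O#2); searched 5 to 8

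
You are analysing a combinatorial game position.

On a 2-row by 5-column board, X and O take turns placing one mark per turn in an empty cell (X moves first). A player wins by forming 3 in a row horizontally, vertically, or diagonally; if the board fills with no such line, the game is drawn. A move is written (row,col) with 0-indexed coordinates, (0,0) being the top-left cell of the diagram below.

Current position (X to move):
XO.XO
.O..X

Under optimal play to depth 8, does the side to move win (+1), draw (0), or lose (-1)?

p1 X@[XO.XO/.O..X]: (0,2)[XOXXO/.O..X]-1 (1,0)[XO.XO/XO..X]+0* (1,2)[XO.XO/.OX.X]+0 (1,3)[XO.XO/.O.XX]+0
p2 O@[XO.XO/XO..X]: (0,2)[XOOXO/XO..X]+0* (1,2)[XO.XO/XOO.X]+0 (1,3)[XO.XO/XO.OX]+0
p3 X@[XOOXO/XO..X]: (1,2)[XOOXO/XOX.X]+0* (1,3)[XOOXO/XO.XX]+0
p4 O@[XOOXO/XOX.X]: (1,3)[XOOXO/XOXOX]+0*
p5 X@[XOOXO/XOXOX] terminal +0; root [XO.XO/.O..X] d8

value(XO.XO/.O..X, X) = 0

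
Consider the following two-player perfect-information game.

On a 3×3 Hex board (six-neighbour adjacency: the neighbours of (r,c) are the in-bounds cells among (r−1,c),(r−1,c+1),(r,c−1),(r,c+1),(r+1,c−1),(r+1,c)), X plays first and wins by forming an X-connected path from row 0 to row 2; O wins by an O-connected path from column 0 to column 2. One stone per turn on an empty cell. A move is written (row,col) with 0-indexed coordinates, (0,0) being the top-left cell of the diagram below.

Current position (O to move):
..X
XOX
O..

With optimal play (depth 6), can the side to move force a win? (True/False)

O winning at [..X/XOX/O..]: False

ply 1, O at ..X/XOX/O.. | (0,0)=-1→O.X/XOX/O..*; (0,1)=-1→.OX/XOX/O..; (2,1)=-1→..X/XOX/OO.; (2,2)=-1→..X/XOX/O.O
ply 2, X at O.X/XOX/O.. | (0,1)=+1→OXX/XOX/O..*; (2,1)=+1→O.X/XOX/OX.; (2,2)=+1→O.X/XOX/O.X
ply 3, O at OXX/XOX/O.. | (2,1)=-1→OXX/XOX/OO.*; (2,2)=-1→OXX/XOX/O.O
ply 4, X at OXX/XOX/OO. | (2,2)=+1→OXX/XOX/OOX*
ply 5: OXX/XOX/OOX is terminal -1 (O); from ..X/XOX/O.. depth 6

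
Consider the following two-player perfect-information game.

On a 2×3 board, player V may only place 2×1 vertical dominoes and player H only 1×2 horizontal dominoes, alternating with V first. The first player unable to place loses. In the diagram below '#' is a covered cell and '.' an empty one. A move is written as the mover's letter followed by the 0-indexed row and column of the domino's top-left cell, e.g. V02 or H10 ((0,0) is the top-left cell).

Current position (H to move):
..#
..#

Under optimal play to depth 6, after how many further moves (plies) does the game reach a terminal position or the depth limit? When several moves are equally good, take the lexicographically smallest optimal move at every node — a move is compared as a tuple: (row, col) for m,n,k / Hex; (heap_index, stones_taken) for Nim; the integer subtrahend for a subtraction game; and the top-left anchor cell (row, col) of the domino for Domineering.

p1 H@[..#/..#]: H00[###/..#]+1* H10[..#/###]+1
p2 V@[###/..#] terminal -1; root [..#/..#] d6

PV length from [..#/..#]: 1 ply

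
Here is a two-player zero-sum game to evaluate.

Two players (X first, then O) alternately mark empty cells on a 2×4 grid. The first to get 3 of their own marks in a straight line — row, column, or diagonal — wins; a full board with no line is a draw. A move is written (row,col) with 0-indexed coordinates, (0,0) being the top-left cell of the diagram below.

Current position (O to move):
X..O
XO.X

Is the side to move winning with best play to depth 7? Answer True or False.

O winning at [X..O/XO.X]: False

[X..O/XO.X] O move#1: (0,1):+0/XO.O/XO.X*, (0,2):+0/X.OO/XO.X, (1,2):+0/X..O/XOOX
[XO.O/XO.X] X move#2: (0,2):+0/XOXO/XO.X*, (1,2):-1/XO.O/XOXX
[XOXO/XO.X] O move#3: (1,2):+0/XOXO/XOOX*
[XOXO/XOOX] end (terminal +0, X#4); searched X..O/XO.X to 7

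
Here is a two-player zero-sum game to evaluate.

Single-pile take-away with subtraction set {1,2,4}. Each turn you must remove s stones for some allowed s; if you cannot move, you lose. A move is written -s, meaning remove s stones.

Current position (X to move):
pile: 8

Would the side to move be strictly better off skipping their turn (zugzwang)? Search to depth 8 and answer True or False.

[8] X move#1: -1:-1/7, -2:+1/6*, -4:-1/4
[6] O move#2: -1:-1/5*, -2:-1/4, -4:-1/2
[5] X move#3: -1:-1/4, -2:+1/3*, -4:-1/1
[3] O move#4: -1:-1/2*, -2:-1/1
[2] X move#5: -1:-1/1, -2:+1/0*
[0] end (terminal -1, O#6); searched 8 to 8
if X skipped the turn, O would face:
~ [8] O move#1: -1:-1/7, -2:+1/6*, -4:-1/4
~ [6] X move#2: -1:-1/5*, -2:-1/4, -4:-1/2
~ [5] O move#3: -1:-1/4, -2:+1/3*, -4:-1/1
~ [3] X move#4: -1:-1/2*, -2:-1/1
~ [2] O move#5: -1:-1/1, -2:+1/0*
~ [0] end (terminal -1, X#6); searched 8 to 8
compare (X): move=+1 vs pass=-1

zugzwang(8, X) = False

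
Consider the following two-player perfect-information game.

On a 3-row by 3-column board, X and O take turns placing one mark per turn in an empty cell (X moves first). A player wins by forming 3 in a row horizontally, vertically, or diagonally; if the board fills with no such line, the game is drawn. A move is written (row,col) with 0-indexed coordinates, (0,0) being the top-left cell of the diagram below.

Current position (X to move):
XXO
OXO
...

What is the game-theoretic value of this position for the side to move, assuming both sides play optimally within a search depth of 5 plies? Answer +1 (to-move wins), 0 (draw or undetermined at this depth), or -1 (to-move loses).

value(XXO/OXO/..., X) = +1

p1 X@[XXO/OXO/...]: (2,0)[XXO/OXO/X..]-1 (2,1)[XXO/OXO/.X.]+1* (2,2)[XXO/OXO/..X]+1
p2 O@[XXO/OXO/.X.] terminal -1; root [XXO/OXO/...] d5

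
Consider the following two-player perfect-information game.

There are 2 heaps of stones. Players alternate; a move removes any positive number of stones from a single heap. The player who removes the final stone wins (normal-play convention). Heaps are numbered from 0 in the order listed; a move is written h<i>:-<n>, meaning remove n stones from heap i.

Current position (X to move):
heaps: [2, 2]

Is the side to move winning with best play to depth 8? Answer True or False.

X winning at [(2,2)]: False

[(2,2)] X move#1: h0:-1:-1/(1,2)*, h0:-2:-1/(0,2), h1:-1:-1/(2,1), h1:-2:-1/(2,0)
[(1,2)] O move#2: h0:-1:-1/(0,2), h1:-1:+1/(1,1)*, h1:-2:-1/(1,0)
[(1,1)] X move#3: h0:-1:-1/(0,1)*, h1:-1:-1/(1,0)
[(0,1)] O move#4: h1:-1:+1/(0,0)*
[(0,0)] end (terminal -1, X#5); searched (2,2) to 8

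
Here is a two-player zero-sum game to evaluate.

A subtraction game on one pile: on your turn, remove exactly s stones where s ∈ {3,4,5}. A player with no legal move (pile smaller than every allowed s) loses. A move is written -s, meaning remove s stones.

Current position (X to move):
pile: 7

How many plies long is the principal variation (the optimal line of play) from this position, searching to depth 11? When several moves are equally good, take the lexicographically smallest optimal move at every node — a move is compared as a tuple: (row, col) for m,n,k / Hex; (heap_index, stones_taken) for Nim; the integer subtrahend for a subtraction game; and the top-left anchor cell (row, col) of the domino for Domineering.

PV length from [7]: 1 ply

[7] X move#1: -3:-1/4, -4:-1/3, -5:+1/2*
[2] end (terminal -1, O#2); searched 7 to 11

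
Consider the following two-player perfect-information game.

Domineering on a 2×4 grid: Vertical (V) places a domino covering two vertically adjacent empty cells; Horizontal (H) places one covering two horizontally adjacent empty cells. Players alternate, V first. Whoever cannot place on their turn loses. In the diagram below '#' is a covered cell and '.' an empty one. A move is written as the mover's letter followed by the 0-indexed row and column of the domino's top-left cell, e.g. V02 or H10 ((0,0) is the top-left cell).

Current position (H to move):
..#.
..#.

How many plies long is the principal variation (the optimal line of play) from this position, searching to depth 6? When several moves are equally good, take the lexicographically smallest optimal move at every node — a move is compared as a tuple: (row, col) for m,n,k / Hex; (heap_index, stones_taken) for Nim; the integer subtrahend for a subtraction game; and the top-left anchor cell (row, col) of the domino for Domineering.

PV length from [..#./..#.]: 3 plies

ply 1, H at ..#./..#. | H00=+1→###./..#.*; H10=+1→..#./###.
ply 2, V at ###./..#. | V03=-1→####/..##*
ply 3, H at ####/..## | H10=+1→####/####*
ply 4: ####/#### is terminal -1 (V); from ..#./..#. depth 6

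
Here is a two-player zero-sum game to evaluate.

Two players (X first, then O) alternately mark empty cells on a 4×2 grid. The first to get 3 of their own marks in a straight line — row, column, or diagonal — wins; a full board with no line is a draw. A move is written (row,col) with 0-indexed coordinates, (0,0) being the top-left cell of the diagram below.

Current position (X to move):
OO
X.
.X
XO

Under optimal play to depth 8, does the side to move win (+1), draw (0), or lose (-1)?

value(OO/X./.X/XO, X) = +1

[OO/X./.X/XO] X move#1: (1,1):+0/OO/XX/.X/XO, (2,0):+1/OO/X./XX/XO*
[OO/X./XX/XO] end (terminal -1, O#2); searched OO/X./.X/XO to 8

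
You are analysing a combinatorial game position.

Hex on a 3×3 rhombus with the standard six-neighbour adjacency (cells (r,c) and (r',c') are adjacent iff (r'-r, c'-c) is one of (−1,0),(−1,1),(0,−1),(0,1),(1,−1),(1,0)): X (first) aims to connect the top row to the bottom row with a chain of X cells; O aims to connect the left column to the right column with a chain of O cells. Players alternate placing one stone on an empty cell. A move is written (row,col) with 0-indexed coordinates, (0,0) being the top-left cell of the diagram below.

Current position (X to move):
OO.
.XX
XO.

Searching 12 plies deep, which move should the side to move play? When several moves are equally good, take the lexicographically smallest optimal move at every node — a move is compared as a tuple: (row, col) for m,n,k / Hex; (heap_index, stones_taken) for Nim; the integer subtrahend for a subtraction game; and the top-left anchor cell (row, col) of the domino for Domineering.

ply 1, X at OO./.XX/XO. | (0,2)=+1→OOX/.XX/XO.*; (1,0)=-1→OO./XXX/XO.; (2,2)=-1→OO./.XX/XOX
ply 2: OOX/.XX/XO. is terminal -1 (O); from OO./.XX/XO. depth 12

X's best at [OO./.XX/XO.]: (0,2)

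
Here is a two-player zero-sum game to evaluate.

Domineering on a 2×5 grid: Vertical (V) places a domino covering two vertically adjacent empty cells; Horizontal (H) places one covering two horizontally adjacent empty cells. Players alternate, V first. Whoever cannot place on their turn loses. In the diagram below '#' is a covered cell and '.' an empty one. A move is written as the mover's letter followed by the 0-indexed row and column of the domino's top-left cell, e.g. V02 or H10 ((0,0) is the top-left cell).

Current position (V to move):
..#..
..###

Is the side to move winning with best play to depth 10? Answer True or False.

[..#../..###] V move#1: V00:+1/#.#../#.###*, V01:+1/.##../.####
[#.#../#.###] H move#2: H03:-1/#.###/#.###*
[#.###/#.###] V move#3: V01:+1/#####/#####*
[#####/#####] end (terminal -1, H#4); searched ..#../..### to 10

V winning at [..#../..###]: True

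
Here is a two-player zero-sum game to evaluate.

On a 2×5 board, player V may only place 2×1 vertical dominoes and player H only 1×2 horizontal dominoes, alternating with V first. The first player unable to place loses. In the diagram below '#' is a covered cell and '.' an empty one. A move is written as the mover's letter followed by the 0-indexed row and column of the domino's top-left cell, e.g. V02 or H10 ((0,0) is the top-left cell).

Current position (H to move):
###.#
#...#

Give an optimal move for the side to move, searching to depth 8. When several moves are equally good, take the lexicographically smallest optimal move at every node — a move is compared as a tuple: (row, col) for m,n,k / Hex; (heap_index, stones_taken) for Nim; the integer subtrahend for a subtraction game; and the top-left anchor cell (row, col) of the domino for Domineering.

[###.#/#...#] H move#1: H11:-1/###.#/###.#, H12:+1/###.#/#.###*
[###.#/#.###] end (terminal -1, V#2); searched ###.#/#...# to 8

H's best at [###.#/#...#]: H12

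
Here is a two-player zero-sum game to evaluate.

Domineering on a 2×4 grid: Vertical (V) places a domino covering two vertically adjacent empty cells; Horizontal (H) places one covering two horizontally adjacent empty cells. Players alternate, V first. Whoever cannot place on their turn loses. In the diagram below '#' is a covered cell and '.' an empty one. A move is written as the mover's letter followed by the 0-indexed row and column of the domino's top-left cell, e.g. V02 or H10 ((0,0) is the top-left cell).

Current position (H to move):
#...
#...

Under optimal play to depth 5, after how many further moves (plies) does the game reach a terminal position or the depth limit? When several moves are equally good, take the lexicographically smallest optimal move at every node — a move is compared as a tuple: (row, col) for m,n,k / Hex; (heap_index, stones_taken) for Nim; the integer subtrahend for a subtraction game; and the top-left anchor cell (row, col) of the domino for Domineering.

[#.../#...] H move#1: H01:+1/###./#...*, H02:+1/#.##/#..., H11:+1/#.../###., H12:+1/#.../#.##
[###./#...] V move#2: V03:-1/####/#..#*
[####/#..#] H move#3: H11:+1/####/####*
[####/####] end (terminal -1, V#4); searched #.../#... to 5

PV length from [#.../#...]: 3 plies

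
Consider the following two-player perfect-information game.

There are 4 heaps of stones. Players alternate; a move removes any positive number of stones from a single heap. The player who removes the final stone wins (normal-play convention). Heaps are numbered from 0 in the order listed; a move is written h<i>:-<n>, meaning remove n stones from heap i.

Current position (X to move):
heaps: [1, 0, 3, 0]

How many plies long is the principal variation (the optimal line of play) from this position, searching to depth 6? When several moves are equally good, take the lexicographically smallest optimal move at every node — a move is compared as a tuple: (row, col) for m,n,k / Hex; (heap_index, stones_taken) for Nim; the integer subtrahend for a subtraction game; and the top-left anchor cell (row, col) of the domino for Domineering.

PV length from [(1,0,3,0)]: 3 plies

[(1,0,3,0)] X move#1: h0:-1:-1/(0,0,3,0), h2:-1:-1/(1,0,2,0), h2:-2:+1/(1,0,1,0)*, h2:-3:-1/(1,0,0,0)
[(1,0,1,0)] O move#2: h0:-1:-1/(0,0,1,0)*, h2:-1:-1/(1,0,0,0)
[(0,0,1,0)] X move#3: h2:-1:+1/(0,0,0,0)*
[(0,0,0,0)] end (terminal -1, O#4); searched (1,0,3,0) to 6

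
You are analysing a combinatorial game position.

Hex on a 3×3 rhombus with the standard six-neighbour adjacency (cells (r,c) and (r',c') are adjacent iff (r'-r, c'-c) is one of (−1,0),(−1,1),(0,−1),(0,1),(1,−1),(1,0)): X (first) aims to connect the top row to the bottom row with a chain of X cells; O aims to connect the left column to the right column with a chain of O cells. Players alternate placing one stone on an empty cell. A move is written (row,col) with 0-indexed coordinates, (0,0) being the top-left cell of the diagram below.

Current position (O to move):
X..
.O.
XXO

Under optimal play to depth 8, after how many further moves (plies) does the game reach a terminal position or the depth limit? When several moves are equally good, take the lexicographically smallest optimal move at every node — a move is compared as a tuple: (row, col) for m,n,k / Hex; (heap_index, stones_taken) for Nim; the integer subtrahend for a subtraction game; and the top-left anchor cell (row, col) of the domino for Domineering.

PV length from [X../.O./XXO]: 3 plies

ply 1, O at X../.O./XXO | (0,1)=-1→XO./.O./XXO; (0,2)=-1→X.O/.O./XXO; (1,0)=+1→X../OO./XXO*; (1,2)=-1→X../.OO/XXO
ply 2, X at X../OO./XXO | (0,1)=-1→XX./OO./XXO*; (0,2)=-1→X.X/OO./XXO; (1,2)=-1→X../OOX/XXO
ply 3, O at XX./OO./XXO | (0,2)=+1→XXO/OO./XXO*; (1,2)=+1→XX./OOO/XXO
ply 4: XXO/OO./XXO is terminal -1 (X); from X../.O./XXO depth 8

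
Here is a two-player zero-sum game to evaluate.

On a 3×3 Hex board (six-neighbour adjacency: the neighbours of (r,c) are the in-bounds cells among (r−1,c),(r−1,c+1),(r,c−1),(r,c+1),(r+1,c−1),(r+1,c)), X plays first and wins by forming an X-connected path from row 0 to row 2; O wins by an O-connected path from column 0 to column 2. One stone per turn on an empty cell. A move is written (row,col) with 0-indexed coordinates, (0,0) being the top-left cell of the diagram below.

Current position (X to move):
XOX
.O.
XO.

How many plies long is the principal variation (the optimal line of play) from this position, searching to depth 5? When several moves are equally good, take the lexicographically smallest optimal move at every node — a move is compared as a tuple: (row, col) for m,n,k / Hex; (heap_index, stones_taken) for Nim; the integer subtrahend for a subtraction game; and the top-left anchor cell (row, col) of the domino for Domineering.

[XOX/.O./XO.] X move#1: (1,0):+1/XOX/XO./XO.*, (1,2):+1/XOX/.OX/XO., (2,2):+1/XOX/.O./XOX
[XOX/XO./XO.] end (terminal -1, O#2); searched XOX/.O./XO. to 5

PV length from [XOX/.O./XO.]: 1 ply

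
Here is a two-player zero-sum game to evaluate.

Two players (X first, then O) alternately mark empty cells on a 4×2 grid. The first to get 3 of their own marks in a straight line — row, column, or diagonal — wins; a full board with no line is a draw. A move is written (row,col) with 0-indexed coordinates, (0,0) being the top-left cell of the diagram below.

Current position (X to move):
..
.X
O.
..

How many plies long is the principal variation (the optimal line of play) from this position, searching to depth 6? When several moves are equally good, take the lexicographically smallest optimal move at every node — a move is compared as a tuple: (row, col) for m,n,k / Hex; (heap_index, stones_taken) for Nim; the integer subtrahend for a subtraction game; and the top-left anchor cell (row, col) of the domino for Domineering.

ply 1, X at ../.X/O./.. | (0,0)=+0→X./.X/O./..; (0,1)=+0→.X/.X/O./..; (1,0)=+0→../XX/O./..; (2,1)=+1→../.X/OX/..*; (3,0)=+0→../.X/O./X.; (3,1)=+0→../.X/O./.X
ply 2, O at ../.X/OX/.. | (0,0)=-1→O./.X/OX/..*; (0,1)=-1→.O/.X/OX/..; (1,0)=-1→../OX/OX/..; (3,0)=-1→../.X/OX/O.; (3,1)=-1→../.X/OX/.O
ply 3, X at O./.X/OX/.. | (0,1)=+1→OX/.X/OX/..*; (1,0)=+1→O./XX/OX/..; (3,0)=-1→O./.X/OX/X.; (3,1)=+1→O./.X/OX/.X
ply 4: OX/.X/OX/.. is terminal -1 (O); from ../.X/O./.. depth 6

PV length from [../.X/O./..]: 3 plies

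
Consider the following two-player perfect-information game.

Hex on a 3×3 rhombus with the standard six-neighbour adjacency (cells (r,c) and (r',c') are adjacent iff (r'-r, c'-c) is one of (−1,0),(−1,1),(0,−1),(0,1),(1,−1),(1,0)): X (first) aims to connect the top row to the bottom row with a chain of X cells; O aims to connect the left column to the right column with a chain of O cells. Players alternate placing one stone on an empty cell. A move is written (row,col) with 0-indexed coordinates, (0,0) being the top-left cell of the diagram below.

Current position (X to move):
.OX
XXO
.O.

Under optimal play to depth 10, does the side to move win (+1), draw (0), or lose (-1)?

value(.OX/XXO/.O., X) = +1

[.OX/XXO/.O.] X move#1: (0,0):-1/XOX/XXO/.O., (2,0):+1/.OX/XXO/XO.*, (2,2):-1/.OX/XXO/.OX
[.OX/XXO/XO.] end (terminal -1, O#2); searched .OX/XXO/.O. to 10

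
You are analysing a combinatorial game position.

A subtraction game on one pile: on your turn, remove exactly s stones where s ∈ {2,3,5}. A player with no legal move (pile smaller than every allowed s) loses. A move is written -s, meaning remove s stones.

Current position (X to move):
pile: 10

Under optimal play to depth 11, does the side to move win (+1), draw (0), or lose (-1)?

value(10, X) = +1

[10] X move#1: -2:+1/8*, -3:+1/7, -5:-1/5
[8] O move#2: -2:-1/6*, -3:-1/5, -5:-1/3
[6] X move#3: -2:-1/4, -3:-1/3, -5:+1/1*
[1] end (terminal -1, O#4); searched 10 to 11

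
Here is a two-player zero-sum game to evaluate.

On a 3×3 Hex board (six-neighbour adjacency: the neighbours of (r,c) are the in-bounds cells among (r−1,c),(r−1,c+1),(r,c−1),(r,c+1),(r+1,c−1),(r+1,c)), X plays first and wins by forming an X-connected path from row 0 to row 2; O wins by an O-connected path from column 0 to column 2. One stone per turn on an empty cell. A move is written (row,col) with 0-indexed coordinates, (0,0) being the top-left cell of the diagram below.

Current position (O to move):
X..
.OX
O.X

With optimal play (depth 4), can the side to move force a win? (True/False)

O winning at [X../.OX/O.X]: True

[X../.OX/O.X] O move#1: (0,1):-1/XO./.OX/O.X, (0,2):+1/X.O/.OX/O.X*, (1,0):-1/X../OOX/O.X, (2,1):-1/X../.OX/OOX
[X.O/.OX/O.X] end (terminal -1, X#2); searched X../.OX/O.X to 4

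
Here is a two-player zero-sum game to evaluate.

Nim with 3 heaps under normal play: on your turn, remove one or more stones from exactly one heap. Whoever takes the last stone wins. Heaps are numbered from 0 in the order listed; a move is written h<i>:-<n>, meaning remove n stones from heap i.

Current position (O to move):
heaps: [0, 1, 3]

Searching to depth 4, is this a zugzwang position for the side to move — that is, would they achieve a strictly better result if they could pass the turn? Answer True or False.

[(0,1,3)] O move#1: h1:-1:-1/(0,0,3), h2:-1:-1/(0,1,2), h2:-2:+1/(0,1,1)*, h2:-3:-1/(0,1,0)
[(0,1,1)] X move#2: h1:-1:-1/(0,0,1)*, h2:-1:-1/(0,1,0)
[(0,0,1)] O move#3: h2:-1:+1/(0,0,0)*
[(0,0,0)] end (terminal -1, X#4); searched (0,1,3) to 4
if O skipped the turn, X would face:
~ [(0,1,3)] X move#1: h1:-1:-1/(0,0,3), h2:-1:-1/(0,1,2), h2:-2:+1/(0,1,1)*, h2:-3:-1/(0,1,0)
~ [(0,1,1)] O move#2: h1:-1:-1/(0,0,1)*, h2:-1:-1/(0,1,0)
~ [(0,0,1)] X move#3: h2:-1:+1/(0,0,0)*
~ [(0,0,0)] end (terminal -1, O#4); searched (0,1,3) to 4
compare (O): move=+1 vs pass=-1

zugzwang((0,1,3), O) = False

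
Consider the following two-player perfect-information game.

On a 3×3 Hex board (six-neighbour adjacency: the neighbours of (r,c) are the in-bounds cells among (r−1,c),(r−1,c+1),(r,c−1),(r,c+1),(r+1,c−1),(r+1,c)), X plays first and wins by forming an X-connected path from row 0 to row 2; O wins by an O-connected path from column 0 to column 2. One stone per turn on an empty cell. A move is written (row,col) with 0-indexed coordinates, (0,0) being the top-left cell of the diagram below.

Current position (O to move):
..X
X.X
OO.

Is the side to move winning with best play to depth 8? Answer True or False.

O winning at [..X/X.X/OO.]: True

ply 1, O at ..X/X.X/OO. | (0,0)=-1→O.X/X.X/OO.; (0,1)=-1→.OX/X.X/OO.; (1,1)=-1→..X/XOX/OO.; (2,2)=+1→..X/X.X/OOO*
ply 2: ..X/X.X/OOO is terminal -1 (X); from ..X/X.X/OO. depth 8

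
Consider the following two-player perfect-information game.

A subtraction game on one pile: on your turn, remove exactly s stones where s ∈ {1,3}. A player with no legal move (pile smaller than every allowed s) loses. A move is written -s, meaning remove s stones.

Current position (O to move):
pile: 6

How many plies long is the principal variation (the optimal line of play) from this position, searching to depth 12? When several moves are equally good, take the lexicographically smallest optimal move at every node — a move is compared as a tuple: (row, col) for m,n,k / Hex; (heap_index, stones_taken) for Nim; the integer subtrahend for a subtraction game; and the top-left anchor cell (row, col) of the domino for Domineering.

ply 1, O at 6 | -1=-1→5*; -3=-1→3
ply 2, X at 5 | -1=+1→4*; -3=+1→2
ply 3, O at 4 | -1=-1→3*; -3=-1→1
ply 4, X at 3 | -1=+1→2*; -3=+1→0
ply 5, O at 2 | -1=-1→1*
ply 6, X at 1 | -1=+1→0*
ply 7: 0 is terminal -1 (O); from 6 depth 12

PV length from [6]: 6 plies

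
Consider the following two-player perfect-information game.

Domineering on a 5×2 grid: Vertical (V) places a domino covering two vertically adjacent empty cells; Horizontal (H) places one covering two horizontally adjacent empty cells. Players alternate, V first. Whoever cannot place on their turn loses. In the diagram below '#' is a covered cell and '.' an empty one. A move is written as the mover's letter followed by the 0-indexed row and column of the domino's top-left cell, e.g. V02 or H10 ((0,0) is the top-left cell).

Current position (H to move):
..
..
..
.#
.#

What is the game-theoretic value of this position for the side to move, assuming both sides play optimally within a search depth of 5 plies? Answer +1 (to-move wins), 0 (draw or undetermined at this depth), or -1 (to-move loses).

p1 H@[../../../.#/.#]: H00[##/../../.#/.#]-1 H10[../##/../.#/.#]+1* H20[../../##/.#/.#]-1
p2 V@[../##/../.#/.#]: V20[../##/#./##/.#]-1* V30[../##/../##/##]-1
p3 H@[../##/#./##/.#]: H00[##/##/#./##/.#]+1*
p4 V@[##/##/#./##/.#] terminal -1; root [../../../.#/.#] d5

value(../../../.#/.#, H) = +1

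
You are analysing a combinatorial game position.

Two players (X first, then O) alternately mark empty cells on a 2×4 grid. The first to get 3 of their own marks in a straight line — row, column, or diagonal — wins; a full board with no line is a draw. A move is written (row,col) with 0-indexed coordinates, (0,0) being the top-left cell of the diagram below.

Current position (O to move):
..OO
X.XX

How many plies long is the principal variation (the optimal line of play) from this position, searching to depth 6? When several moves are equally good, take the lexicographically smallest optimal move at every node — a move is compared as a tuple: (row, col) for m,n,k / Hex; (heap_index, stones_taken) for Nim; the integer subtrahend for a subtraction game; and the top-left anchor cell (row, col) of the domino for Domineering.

[..OO/X.XX] O move#1: (0,0):-1/O.OO/X.XX, (0,1):+1/.OOO/X.XX*, (1,1):+0/..OO/XOXX
[.OOO/X.XX] end (terminal -1, X#2); searched ..OO/X.XX to 6

PV length from [..OO/X.XX]: 1 ply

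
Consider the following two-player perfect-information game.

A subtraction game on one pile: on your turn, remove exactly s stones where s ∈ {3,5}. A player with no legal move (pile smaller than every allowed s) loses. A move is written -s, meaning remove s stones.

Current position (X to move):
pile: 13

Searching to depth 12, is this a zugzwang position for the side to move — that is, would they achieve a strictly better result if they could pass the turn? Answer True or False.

zugzwang(13, X) = False

[13] X move#1: -3:+1/10*, -5:+1/8
[10] O move#2: -3:-1/7*, -5:-1/5
[7] X move#3: -3:-1/4, -5:+1/2*
[2] end (terminal -1, O#4); searched 13 to 12
pass branch (O moves first from the same position):
  | [13] O move#1: -3:+1/10*, -5:+1/8
  | [10] X move#2: -3:-1/7*, -5:-1/5
  | [7] O move#3: -3:-1/4, -5:+1/2*
  | [2] end (terminal -1, X#4); searched 13 to 12
X moving scores +1; X passing scores -1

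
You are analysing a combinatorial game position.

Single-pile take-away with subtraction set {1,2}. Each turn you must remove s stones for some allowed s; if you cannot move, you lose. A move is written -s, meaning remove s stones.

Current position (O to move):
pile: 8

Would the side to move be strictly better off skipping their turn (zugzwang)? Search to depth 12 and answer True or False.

zugzwang(8, O) = False

p1 O@[8]: -1[7]-1 -2[6]+1*
p2 X@[6]: -1[5]-1* -2[4]-1
p3 O@[5]: -1[4]-1 -2[3]+1*
p4 X@[3]: -1[2]-1* -2[1]-1
p5 O@[2]: -1[1]-1 -2[0]+1*
p6 X@[0] terminal -1; root [8] d12
suppose O passes — search the same position with X to move:
pass> p1 X@[8]: -1[7]-1 -2[6]+1*
pass> p2 O@[6]: -1[5]-1* -2[4]-1
pass> p3 X@[5]: -1[4]-1 -2[3]+1*
pass> p4 O@[3]: -1[2]-1* -2[1]-1
pass> p5 X@[2]: -1[1]-1 -2[0]+1*
pass> p6 O@[0] terminal -1; root [8] d12
for O: play +1, pass -1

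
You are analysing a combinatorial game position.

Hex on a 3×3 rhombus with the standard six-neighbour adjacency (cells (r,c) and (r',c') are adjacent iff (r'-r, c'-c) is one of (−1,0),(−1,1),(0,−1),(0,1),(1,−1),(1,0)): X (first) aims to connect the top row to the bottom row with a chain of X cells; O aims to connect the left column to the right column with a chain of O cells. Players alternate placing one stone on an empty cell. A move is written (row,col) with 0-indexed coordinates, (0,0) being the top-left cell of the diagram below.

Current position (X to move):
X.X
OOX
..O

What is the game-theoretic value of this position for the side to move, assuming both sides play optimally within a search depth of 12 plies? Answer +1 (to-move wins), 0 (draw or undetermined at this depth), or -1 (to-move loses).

ply 1, X at X.X/OOX/..O | (0,1)=-1→XXX/OOX/..O; (2,0)=-1→X.X/OOX/X.O; (2,1)=+1→X.X/OOX/.XO*
ply 2: X.X/OOX/.XO is terminal -1 (O); from X.X/OOX/..O depth 12

value(X.X/OOX/..O, X) = +1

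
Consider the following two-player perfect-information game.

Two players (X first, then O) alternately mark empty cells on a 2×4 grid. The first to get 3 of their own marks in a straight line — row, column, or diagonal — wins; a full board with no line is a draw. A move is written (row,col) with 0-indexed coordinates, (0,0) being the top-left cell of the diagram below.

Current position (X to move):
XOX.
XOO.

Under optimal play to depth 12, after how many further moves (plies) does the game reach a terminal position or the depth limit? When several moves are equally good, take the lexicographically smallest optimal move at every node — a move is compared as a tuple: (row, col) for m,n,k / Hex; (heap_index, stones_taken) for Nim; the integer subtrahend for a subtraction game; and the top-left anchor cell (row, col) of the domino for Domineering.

p1 X@[XOX./XOO.]: (0,3)[XOXX/XOO.]-1 (1,3)[XOX./XOOX]+0*
p2 O@[XOX./XOOX]: (0,3)[XOXO/XOOX]+0*
p3 X@[XOXO/XOOX] terminal +0; root [XOX./XOO.] d12

PV length from [XOX./XOO.]: 2 plies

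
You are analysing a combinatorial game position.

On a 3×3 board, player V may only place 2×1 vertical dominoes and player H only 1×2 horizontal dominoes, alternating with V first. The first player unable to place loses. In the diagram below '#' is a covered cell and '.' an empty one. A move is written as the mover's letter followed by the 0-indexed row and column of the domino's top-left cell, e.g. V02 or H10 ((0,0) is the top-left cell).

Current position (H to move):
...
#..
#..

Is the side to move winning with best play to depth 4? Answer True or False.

ply 1, H at .../#../#.. | H00=-1→##./#../#..; H01=-1→.##/#../#..; H11=+1→.../###/#..*; H21=-1→.../#../###
ply 2: .../###/#.. is terminal -1 (V); from .../#../#.. depth 4

H winning at [.../#../#..]: True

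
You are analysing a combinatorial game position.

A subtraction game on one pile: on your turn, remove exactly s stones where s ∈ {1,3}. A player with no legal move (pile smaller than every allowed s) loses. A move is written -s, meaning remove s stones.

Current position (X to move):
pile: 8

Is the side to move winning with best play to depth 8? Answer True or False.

ply 1, X at 8 | -1=-1→7*; -3=-1→5
ply 2, O at 7 | -1=+1→6*; -3=+1→4
ply 3, X at 6 | -1=-1→5*; -3=-1→3
ply 4, O at 5 | -1=+1→4*; -3=+1→2
ply 5, X at 4 | -1=-1→3*; -3=-1→1
ply 6, O at 3 | -1=+1→2*; -3=+1→0
ply 7, X at 2 | -1=-1→1*
ply 8, O at 1 | -1=+1→0*
ply 9: 0 is terminal -1 (X); from 8 depth 8

X winning at [8]: False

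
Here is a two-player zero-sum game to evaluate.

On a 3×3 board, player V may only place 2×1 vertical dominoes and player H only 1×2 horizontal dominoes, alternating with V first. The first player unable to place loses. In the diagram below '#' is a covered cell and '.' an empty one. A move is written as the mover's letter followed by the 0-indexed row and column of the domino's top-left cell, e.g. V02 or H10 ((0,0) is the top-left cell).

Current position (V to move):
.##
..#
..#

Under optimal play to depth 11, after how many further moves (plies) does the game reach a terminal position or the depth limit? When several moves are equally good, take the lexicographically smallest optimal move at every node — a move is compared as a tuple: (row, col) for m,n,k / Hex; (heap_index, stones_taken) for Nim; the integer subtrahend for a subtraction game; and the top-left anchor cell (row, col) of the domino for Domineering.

ply 1, V at .##/..#/..# | V00=-1→###/#.#/..#; V10=+1→.##/#.#/#.#*; V11=+1→.##/.##/.##
ply 2: .##/#.#/#.# is terminal -1 (H); from .##/..#/..# depth 11

PV length from [.##/..#/..#]: 1 ply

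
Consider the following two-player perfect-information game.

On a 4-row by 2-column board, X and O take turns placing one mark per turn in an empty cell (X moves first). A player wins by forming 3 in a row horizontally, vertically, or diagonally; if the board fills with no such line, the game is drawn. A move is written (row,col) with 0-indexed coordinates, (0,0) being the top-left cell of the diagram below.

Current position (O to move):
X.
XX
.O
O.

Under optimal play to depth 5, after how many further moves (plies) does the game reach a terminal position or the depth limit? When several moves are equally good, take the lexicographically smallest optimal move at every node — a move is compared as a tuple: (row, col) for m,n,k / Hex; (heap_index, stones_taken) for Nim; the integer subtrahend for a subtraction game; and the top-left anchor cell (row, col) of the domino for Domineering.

p1 O@[X./XX/.O/O.]: (0,1)[XO/XX/.O/O.]-1 (2,0)[X./XX/OO/O.]+0* (3,1)[X./XX/.O/OO]-1
p2 X@[X./XX/OO/O.]: (0,1)[XX/XX/OO/O.]+0* (3,1)[X./XX/OO/OX]+0
p3 O@[XX/XX/OO/O.]: (3,1)[XX/XX/OO/OO]+0*
p4 X@[XX/XX/OO/OO] terminal +0; root [X./XX/.O/O.] d5

PV length from [X./XX/.O/O.]: 3 plies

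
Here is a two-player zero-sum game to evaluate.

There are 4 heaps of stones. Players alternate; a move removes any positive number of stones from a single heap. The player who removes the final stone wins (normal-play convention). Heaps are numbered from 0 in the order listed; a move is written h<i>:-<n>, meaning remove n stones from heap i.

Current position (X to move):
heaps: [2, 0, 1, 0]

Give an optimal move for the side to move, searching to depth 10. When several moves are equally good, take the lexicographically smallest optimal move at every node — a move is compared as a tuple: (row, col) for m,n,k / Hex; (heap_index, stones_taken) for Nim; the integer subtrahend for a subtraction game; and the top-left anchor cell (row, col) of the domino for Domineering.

X's best at [(2,0,1,0)]: h0:-1

ply 1, X at (2,0,1,0) | h0:-1=+1→(1,0,1,0)*; h0:-2=-1→(0,0,1,0); h2:-1=-1→(2,0,0,0)
ply 2, O at (1,0,1,0) | h0:-1=-1→(0,0,1,0)*; h2:-1=-1→(1,0,0,0)
ply 3, X at (0,0,1,0) | h2:-1=+1→(0,0,0,0)*
ply 4: (0,0,0,0) is terminal -1 (O); from (2,0,1,0) depth 10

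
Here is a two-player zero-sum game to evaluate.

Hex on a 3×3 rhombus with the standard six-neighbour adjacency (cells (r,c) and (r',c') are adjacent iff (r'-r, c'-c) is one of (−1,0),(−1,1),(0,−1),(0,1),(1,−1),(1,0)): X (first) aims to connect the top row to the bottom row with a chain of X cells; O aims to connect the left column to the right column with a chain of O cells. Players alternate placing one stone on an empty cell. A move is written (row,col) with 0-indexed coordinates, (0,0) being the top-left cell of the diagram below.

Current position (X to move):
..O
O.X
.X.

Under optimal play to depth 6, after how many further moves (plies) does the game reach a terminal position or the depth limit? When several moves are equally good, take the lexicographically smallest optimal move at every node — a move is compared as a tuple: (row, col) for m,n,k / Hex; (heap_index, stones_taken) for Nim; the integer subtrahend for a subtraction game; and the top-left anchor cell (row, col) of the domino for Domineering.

[..O/O.X/.X.] X move#1: (0,0):-1/X.O/O.X/.X.*, (0,1):-1/.XO/O.X/.X., (1,1):-1/..O/OXX/.X., (2,0):-1/..O/O.X/XX., (2,2):-1/..O/O.X/.XX
[X.O/O.X/.X.] O move#2: (0,1):+1/XOO/O.X/.X.*, (1,1):+1/X.O/OOX/.X., (2,0):+1/X.O/O.X/OX., (2,2):+1/X.O/O.X/.XO
[XOO/O.X/.X.] end (terminal -1, X#3); searched ..O/O.X/.X. to 6

PV length from [..O/O.X/.X.]: 2 plies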